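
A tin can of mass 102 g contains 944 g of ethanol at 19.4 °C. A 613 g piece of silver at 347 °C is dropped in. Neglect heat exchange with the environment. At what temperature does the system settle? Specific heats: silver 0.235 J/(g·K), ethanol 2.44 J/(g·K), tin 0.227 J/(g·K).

T_f ≈ 38.5 °C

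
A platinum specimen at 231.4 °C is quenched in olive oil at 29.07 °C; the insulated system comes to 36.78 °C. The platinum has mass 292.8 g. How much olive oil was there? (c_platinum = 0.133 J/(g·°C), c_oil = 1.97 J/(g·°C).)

|Q_platinum| = |Q_oil|:
292.8×0.133×(231.4 − 36.78) = m×1.97×(36.78 − 29.07)
15.19 m = 7579  ⇒  m ≈ 499 g

m ≈ 499 g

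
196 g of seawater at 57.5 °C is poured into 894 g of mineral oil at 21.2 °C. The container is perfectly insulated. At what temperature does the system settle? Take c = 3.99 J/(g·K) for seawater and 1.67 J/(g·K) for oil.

Heat lost by the seawater equals heat gained by the oil:
196*3.99*(57.5 − T) = 894*1.67*(T − 21.2)
782.04(57.5 − T) = 1493(T − 21.2)
2275 T = 76618  ⇒  T ≈ 33.68 °C

T_f ≈ 33.7 °C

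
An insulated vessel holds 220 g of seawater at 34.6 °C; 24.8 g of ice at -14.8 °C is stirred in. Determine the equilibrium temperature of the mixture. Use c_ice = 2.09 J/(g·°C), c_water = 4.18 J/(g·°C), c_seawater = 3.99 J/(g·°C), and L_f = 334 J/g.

T_f ≈ 21.7 °C

Energy balance with sensible and latent terms:
warm ice to 0 °C: 24.8×2.09×(0 − (-14.8)) = 767.11; fusion: m_ice L_f = 24.8×334 = 8283.2; warm the meltwater: 103.66 T; seawater cools: 220×3.99×(T − 34.6) = 877.8(T − 34.6)
981.46 T = 30372 − 9050.3 = 21322
T ≈ 21.72 °C. Since T > 0 °C, the all-ice-melts assumption holds.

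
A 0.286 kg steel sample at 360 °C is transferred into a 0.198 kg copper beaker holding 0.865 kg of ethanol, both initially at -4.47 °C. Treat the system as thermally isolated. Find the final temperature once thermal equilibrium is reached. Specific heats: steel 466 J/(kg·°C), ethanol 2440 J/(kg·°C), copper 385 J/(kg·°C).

T_f ≈ 16.5 °C

With ΣQ=0 the equilibrium temperature is the m·c-weighted mean:
T_f = (133.28·360 + 2110.6·(-4.47) + 76.23·(-4.47)) / (133.28 + 2110.6 + 76.23)
    = 38204 / 2320.1 ≈ 16.47 °C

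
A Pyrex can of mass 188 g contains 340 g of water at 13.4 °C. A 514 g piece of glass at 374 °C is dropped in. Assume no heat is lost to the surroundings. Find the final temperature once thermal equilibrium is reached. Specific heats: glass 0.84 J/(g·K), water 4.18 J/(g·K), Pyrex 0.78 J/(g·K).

Net heat exchanged in the isolated system is zero:
514*0.84*(T − 374) + 340*4.18*(T − 13.4) + 188*0.78*(T − 13.4) = 0
431.76(T − 374) + 1421.2(T − 13.4) + 146.64(T − 13.4) = 0
(431.76 + 1421.2 + 146.64) T = 431.76*374 + 1421.2*13.4 + 146.64*13.4
T = 182487/1999.6 ≈ 91.26 °C

T_f ≈ 91.3 °C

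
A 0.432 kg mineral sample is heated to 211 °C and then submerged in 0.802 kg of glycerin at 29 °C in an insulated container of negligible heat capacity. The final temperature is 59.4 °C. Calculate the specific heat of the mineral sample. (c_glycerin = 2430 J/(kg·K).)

c ≈ 905 J/(kg·K)

Conservation of energy gives ΣQ = 0:
0.432×c×(59.4 − 211) + 0.802×2430×(59.4 − 29) = 0
-65.49 c = -59245
c = -59245/-65.49 ≈ 904.6 J/(kg·K)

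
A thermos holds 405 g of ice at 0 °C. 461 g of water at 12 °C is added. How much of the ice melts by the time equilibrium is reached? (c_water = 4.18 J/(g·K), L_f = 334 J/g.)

m_melted ≈ 69.2 g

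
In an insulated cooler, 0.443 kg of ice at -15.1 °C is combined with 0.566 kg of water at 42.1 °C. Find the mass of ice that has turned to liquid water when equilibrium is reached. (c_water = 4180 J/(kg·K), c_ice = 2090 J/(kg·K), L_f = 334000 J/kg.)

m_melted ≈ 0.256 kg

Cooling the water to 0 °C releases 0.566×4180×42.1 = 99604 J.
Of that, 0.443×2090×15.1 = 13981 J goes to bring the ice to 0 °C, leaving 85623 J.
To melt every bit of ice: 0.443×334000 = 147962 J.
That's not enough to melt it all — equilibrium is at 0 °C with ice remaining.
m_melt = 85623 / L_f = 0.2564 kg.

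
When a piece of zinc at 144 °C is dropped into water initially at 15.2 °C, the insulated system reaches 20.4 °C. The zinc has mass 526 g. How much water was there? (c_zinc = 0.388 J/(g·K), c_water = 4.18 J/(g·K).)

Setting the total heat transfer to zero:
526×0.388×(20.4 − 144) + m×4.18×(20.4 − 15.2) = 0
21.74 m = 25225
m = 25225/21.74 ≈ 1161 g

m ≈ 1160 g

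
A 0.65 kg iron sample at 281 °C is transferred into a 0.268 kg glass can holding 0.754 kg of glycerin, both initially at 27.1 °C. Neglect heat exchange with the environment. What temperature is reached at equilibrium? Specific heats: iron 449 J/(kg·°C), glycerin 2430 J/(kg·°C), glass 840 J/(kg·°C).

T_f ≈ 58.6 °C

Setting the total heat transfer to zero:
0.65*449*(T − 281) + 0.754*2430*(T − 27.1) + 0.268*840*(T − 27.1) = 0
291.85(T − 281) + 1832.2(T − 27.1) + 225.12(T − 27.1) = 0
2349.2 T = 137764
T = 137764/2349.2 ≈ 58.64 °C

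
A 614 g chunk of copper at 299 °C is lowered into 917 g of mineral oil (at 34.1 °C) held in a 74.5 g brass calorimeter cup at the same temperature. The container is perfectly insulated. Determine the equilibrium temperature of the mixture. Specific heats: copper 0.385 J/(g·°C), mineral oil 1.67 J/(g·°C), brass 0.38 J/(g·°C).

T_f ≈ 69.0 °C

Conservation of energy gives ΣQ = 0:
614*0.385*(T − 299) + 917*1.67*(T − 34.1) + 74.5*0.38*(T − 34.1) = 0
236.39(T − 299) + 1531.4(T − 34.1) + 28.31(T − 34.1) = 0
(236.39 + 1531.4 + 28.31) T = 236.39*299 + 1531.4*34.1 + 28.31*34.1
T = 123866 / 1796.1 = 69 °C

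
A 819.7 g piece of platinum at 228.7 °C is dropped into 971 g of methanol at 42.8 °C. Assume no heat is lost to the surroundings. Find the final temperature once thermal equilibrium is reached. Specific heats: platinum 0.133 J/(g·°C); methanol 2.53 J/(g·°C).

Taking heat into each body as positive, Σ m c ΔT = 0:
819.7·0.133·(T − 228.7) + 971·2.53·(T − 42.8) = 0
109.02(T − 228.7) + 2456.6(T − 42.8) = 0
2565.7 T = 130077
T ≈ 50.70 °C

T_f ≈ 50.7 °C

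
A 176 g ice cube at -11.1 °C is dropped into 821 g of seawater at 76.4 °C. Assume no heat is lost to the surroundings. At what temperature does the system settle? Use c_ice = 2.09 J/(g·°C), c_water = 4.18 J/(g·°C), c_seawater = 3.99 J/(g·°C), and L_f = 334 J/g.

T_f ≈ 46.7 °C

Net heat exchanged in the isolated system is zero:
warm ice to 0 °C: 176·2.09·(0 − (-11.1)) = 4083; melt ice: 176·334 = 58784; meltwater 0→T: 176·4.18·T = 735.68 T; seawater cools: 821·3.99·(T − 76.4) = 3275.8(T − 76.4)
4011.5 T = 250270 − 62867 = 187403
T ≈ 46.72 °C (positive, so assuming full melt was valid).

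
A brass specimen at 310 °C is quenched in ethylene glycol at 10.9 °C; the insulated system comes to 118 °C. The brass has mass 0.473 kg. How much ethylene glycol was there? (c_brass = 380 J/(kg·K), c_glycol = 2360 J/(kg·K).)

Taking heat into each body as positive, Σ m c ΔT = 0:
0.473×380×(118 − 310) + m×2360×(118 − 10.9) = 0
252756 m = 34510
m = 34510/252756 ≈ 0.1365 kg

m ≈ 0.137 kg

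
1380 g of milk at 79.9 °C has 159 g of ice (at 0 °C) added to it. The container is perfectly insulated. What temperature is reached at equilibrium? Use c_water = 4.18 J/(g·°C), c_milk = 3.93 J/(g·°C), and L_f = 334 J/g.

T_f ≈ 62.5 °C

Setting the total heat transfer to zero:
melt ice: 159·334 = 53106
  meltwater 0→T: 159·4.18·T = 664.62 T
  milk: 5423.4(T − 79.9)
6088 T = 433330 − 53106 = 380224
T ≈ 62.45 °C — above 0 °C, consistent with complete melting.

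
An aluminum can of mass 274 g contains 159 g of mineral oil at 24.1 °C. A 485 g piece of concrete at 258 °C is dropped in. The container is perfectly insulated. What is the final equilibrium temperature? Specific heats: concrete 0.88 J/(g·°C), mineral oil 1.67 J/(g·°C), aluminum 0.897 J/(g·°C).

T_f ≈ 130.5 °C

T_f = Σ m_i c_i T_i / Σ m_i c_i:
T_f = (426.8×258 + 265.53×24.1 + 245.78×24.1) / (426.8 + 265.53 + 245.78)
    = 122437 / 938.11 ≈ 130.51 °C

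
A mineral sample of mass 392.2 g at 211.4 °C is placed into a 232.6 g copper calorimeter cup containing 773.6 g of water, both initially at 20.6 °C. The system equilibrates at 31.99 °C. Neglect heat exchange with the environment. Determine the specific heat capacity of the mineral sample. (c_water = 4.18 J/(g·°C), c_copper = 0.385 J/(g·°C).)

c ≈ 0.538 J/(g·°C)

Setting the total heat transfer to zero:
392.2×c×(31.99 − 211.4) + 773.6×4.18×(31.99 − 20.6) + 232.6×0.385×(31.99 − 20.6) = 0
-70365 c = -37851
c = -37851/-70365 ≈ 0.5379 J/(g·°C)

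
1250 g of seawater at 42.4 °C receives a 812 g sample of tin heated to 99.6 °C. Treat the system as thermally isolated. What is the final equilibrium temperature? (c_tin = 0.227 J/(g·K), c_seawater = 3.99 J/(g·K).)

T_f ≈ 44.4 °C

|Q_tin| = |Q_seawater|:
812·0.227·(99.6 − T) = 1250·3.99·(T − 42.4)
184.32(99.6 − T) = 4987.5(T − 42.4)
5171.8 T = 229829  ⇒  T ≈ 44.44 °C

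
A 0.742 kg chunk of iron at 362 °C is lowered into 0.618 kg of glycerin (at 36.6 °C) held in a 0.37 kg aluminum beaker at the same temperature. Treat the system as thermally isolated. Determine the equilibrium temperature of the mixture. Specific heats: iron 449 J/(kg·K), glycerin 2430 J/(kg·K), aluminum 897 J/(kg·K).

T_f ≈ 86.6 °C

Net heat exchanged in the isolated system is zero:
0.742*449*(T − 362) + 0.618*2430*(T − 36.6) + 0.37*897*(T − 36.6) = 0
333.16(T − 362) + 1501.7(T − 36.6) + 331.89(T − 36.6) = 0
(333.16 + 1501.7 + 331.89) T = 333.16*362 + 1501.7*36.6 + 331.89*36.6
T = 187714 / 2166.8 = 86.6 °C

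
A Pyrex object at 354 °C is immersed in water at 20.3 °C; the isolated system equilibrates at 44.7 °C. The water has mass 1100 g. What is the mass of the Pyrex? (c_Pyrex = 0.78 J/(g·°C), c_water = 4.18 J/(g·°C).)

m ≈ 465 g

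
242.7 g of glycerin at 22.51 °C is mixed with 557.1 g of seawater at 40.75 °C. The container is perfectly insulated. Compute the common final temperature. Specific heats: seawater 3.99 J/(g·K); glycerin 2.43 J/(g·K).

T_f ≈ 36.9 °C

Heat lost by the seawater equals heat gained by the glycerin:
557.1*3.99*(40.75 − T) = 242.7*2.43*(T − 22.51)
2222.8(40.75 − T) = 589.76(T − 22.51)
2812.6 T = 103856  ⇒  T ≈ 36.93 °C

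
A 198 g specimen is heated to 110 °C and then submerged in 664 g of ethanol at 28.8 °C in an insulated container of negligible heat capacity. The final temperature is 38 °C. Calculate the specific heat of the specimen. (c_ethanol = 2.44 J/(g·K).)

Energy conservation, ΣQ = 0:
198×c×(38 − 110) + 664×2.44×(38 − 28.8) = 0
-14256 c = -14905
c = -14905/-14256 ≈ 1.046 J/(g·K)

c ≈ 1.05 J/(g·K)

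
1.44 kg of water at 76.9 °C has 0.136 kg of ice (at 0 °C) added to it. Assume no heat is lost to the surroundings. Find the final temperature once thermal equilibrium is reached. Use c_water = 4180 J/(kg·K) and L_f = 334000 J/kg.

T_f ≈ 63.4 °C

Let T be the final temperature. ΣQ_i = 0:
fusion: m_ice L_f = 0.136·334000 = 45424
  meltwater 0→T: 0.136·4180·T = 568.48 T
  water cools: 1.44·4180·(T − 76.9) = 6019.2(T − 76.9)
6587.7 T = 462876 − 45424 = 417452
T ≈ 63.37 °C. Since T > 0 °C, the all-ice-melts assumption holds.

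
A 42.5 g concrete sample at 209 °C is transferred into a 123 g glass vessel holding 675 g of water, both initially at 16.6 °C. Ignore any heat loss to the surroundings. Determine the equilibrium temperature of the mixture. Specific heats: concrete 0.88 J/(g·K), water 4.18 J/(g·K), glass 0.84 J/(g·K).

T_f ≈ 19.0 °C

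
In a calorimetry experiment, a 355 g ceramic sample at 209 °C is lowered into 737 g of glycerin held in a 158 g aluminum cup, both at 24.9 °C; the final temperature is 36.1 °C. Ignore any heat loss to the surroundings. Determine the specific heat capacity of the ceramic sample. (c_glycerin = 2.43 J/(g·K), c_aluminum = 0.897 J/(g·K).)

c ≈ 0.353 J/(g·K)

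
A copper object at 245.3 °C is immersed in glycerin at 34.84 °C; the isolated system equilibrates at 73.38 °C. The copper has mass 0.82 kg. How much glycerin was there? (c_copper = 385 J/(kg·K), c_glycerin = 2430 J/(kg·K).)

m ≈ 0.58 kg

|Q_copper| = |Q_glycerin|:
0.82·385·(245.3 − 73.38) = m·2430·(73.38 − 34.84)
93652 m = 54275  ⇒  m ≈ 0.5795 kg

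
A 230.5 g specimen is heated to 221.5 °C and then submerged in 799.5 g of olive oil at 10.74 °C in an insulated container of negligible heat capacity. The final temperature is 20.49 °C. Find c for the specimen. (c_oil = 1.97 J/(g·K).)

c ≈ 0.331 J/(g·K)

Heat lost by the specimen = heat gained by the oil:
230.5×c×(221.5 − 20.49) = 799.5×1.97×(20.49 − 10.74)
46333 c = 15356  ⇒  c ≈ 0.3314 J/(g·K)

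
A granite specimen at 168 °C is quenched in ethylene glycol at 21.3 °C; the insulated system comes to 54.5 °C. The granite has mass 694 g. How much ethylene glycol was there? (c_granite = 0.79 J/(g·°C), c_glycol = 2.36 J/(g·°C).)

m ≈ 794 g

Heat lost by the granite = heat gained by the glycol:
694×0.79×(168 − 54.5) = m×2.36×(54.5 − 21.3)
78.35 m = 62228  ⇒  m ≈ 794.2 g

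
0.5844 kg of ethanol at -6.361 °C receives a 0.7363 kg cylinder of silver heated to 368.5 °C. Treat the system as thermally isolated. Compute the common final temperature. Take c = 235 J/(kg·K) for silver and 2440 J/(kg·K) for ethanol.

Heat lost by the silver equals heat gained by the ethanol:
0.7363*235*(368.5 − T) = 0.5844*2440*(T − (-6.361))
173.03(368.5 − T) = 1425.9(T − (-6.361))
1599 T = 54691  ⇒  T ≈ 34.20 °C

T_f ≈ 34.2 °C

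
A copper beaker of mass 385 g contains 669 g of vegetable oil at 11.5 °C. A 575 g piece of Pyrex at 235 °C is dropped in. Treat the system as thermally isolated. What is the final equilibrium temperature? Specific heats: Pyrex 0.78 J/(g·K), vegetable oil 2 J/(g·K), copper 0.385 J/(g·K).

T_f ≈ 63.3 °C

With ΣQ=0 the equilibrium temperature is the m·c-weighted mean:
T_f = (448.5×235 + 1338×11.5 + 148.22×11.5) / (448.5 + 1338 + 148.22)
    = 122489 / 1934.7 ≈ 63.31 °C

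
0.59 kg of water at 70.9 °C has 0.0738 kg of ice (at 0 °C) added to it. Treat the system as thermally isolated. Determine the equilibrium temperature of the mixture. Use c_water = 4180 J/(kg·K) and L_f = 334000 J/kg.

T_f ≈ 54.1 °C

Heat gained plus heat lost sum to zero:
fusion: m_ice L_f = 0.0738×334000 = 24649; meltwater 0→T: 0.0738×4180×T = 308.48 T; water: 2466.2(T − 70.9)
2774.7 T = 174854 − 24649 = 150204
T ≈ 54.13 °C (positive, so assuming full melt was valid).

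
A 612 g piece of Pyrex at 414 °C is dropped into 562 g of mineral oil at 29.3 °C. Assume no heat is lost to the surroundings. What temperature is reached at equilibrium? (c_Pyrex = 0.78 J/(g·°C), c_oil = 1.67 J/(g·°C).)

Heat lost by the Pyrex equals heat gained by the oil:
612×0.78×(414 − T) = 562×1.67×(T − 29.3)
477.36(414 − T) = 938.54(T − 29.3)
1415.9 T = 225126  ⇒  T ≈ 159.00 °C

T_f ≈ 159.0 °C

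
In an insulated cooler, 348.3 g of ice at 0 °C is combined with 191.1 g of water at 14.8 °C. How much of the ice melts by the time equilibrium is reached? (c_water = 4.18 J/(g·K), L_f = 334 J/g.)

m_melted ≈ 35.4 g

Cooling the water to 0 °C releases 191.1·4.18·14.8 = 11822 J.
Melting all 348.3 g of ice would need 348.3·334 = 116332 J.
11822 J < 116332 J, so only part of the ice melts and the system sits at 0 °C.
m_melted·334 = 11822  ⇒  m_melted ≈ 35.4 g.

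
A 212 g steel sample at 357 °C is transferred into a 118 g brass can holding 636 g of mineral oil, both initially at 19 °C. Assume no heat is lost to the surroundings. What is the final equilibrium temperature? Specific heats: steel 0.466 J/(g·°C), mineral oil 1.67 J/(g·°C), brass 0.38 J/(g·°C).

T_f ≈ 46.7 °C

T_f is the heat-capacity-weighted average of the initial temperatures:
T_f = (98.79*357 + 1062.1*19 + 44.84*19) / (98.79 + 1062.1 + 44.84)
    = 56301 / 1205.8 ≈ 46.69 °C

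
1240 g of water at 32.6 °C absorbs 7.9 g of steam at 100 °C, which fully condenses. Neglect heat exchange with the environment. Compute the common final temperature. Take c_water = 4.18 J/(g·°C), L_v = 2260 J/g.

Taking heat into each body as positive, Σ m c ΔT = 0:
steam→water at 100 °C releases m L_v = 7.9×2260 = 17854
  condensed water 100 °C→T: 33.02(T − 100)
  water warms: 1240×4.18×(T − 32.6) = 5183.2(T − 32.6)
5216.2 T = 17854 + 3302.2 + 168972 = 190129
T ≈ 36.45 °C (< 100 °C, so full condensation is consistent).

T_f ≈ 36.4 °C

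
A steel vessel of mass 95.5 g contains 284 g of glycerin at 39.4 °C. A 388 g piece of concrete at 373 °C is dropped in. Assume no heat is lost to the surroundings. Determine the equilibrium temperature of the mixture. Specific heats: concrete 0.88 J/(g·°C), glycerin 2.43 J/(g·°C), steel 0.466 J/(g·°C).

T_f ≈ 145.3 °C

Net heat exchanged in the isolated system is zero:
388*0.88*(T − 373) + 284*2.43*(T − 39.4) + 95.5*0.466*(T − 39.4) = 0
341.44(T − 373) + 690.12(T − 39.4) + 44.5(T − 39.4) = 0
(341.44 + 690.12 + 44.5) T = 341.44*373 + 690.12*39.4 + 44.5*39.4
T = 156301 / 1076.1 = 145 °C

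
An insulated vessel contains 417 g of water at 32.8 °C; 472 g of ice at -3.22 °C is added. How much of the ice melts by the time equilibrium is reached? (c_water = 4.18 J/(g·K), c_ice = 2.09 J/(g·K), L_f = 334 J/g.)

m_melted ≈ 162 g

Cooling the water to 0 °C releases 417·4.18·32.8 = 57172 J.
Of that, 472·2.09·3.22 = 3176.5 J goes to bring the ice to 0 °C, leaving 53996 J.
Melting all 472 g of ice would need 472·334 = 157648 J.
53996 J < 157648 J, so only part of the ice melts and the system sits at 0 °C.
m_melt = 53996 / L_f = 161.7 g.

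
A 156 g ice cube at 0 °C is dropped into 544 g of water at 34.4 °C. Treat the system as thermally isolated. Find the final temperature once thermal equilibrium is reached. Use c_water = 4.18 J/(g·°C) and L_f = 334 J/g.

Energy balance with sensible and latent terms:
fusion: m_ice L_f = 156×334 = 52104; meltwater 0→T: 156×4.18×T = 652.08 T; water cools: 544×4.18×(T − 34.4) = 2273.9(T − 34.4)
2926 T = 78223 − 52104 = 26119
T ≈ 8.93 °C (positive, so assuming full melt was valid).

T_f ≈ 8.9 °C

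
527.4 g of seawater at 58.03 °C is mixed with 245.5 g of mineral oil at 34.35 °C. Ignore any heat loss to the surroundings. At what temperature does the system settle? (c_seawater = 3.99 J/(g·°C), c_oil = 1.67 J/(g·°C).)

T_f ≈ 54.2 °C

Set heat shed by the hot body equal to heat absorbed by the cold body:
527.4×3.99×(58.03 − T) = 245.5×1.67×(T − 34.35)
2104.3(58.03 − T) = 409.98(T − 34.35)
2514.3 T = 136197  ⇒  T ≈ 54.17 °C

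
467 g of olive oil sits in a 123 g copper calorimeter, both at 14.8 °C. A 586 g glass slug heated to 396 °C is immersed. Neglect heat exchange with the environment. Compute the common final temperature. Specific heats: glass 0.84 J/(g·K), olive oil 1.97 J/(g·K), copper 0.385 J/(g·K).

Net heat exchanged in the isolated system is zero:
586*0.84*(T − 396) + 467*1.97*(T − 14.8) + 123*0.385*(T − 14.8) = 0
492.24(T − 396) + 919.99(T − 14.8) + 47.36(T − 14.8) = 0
(492.24 + 919.99 + 47.36) T = 492.24*396 + 919.99*14.8 + 47.36*14.8
T ≈ 143.36 °C

T_f ≈ 143.4 °C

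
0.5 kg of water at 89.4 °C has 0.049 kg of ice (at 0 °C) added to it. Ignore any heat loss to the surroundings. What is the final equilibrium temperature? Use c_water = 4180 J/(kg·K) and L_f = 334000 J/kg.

T_f ≈ 74.3 °C

Let T be the final temperature. ΣQ_i = 0:
fusion: m_ice L_f = 0.049×334000 = 16366
  warm the meltwater: 204.82 T
  water: 2090(T − 89.4)
2294.8 T = 186846 − 16366 = 170480
T ≈ 74.29 °C. Since T > 0 °C, the all-ice-melts assumption holds.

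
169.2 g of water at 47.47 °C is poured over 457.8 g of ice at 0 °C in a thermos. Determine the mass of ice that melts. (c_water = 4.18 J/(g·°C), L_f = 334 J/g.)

m_melted ≈ 101 g

Heat available from the water dropping to 0 °C: 169.2×4.18×47.47 = 33573 J.
Melting all 457.8 g of ice would need 457.8×334 = 152905 J.
That's not enough to melt it all — equilibrium is at 0 °C with ice remaining.
m_melt = 33573 / L_f = 100.5 g.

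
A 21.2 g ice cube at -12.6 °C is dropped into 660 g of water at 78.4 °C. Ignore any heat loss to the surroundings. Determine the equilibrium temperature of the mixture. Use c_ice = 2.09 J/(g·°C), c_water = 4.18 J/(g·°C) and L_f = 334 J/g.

T_f ≈ 73.3 °C

Energy balance with sensible and latent terms:
ice -12.6→0 °C: 21.2·2.09·12.6 = 558.28; latent heat to melt: 21.2·334 = 7080.8; meltwater 0→T: 21.2·4.18·T = 88.62 T; water cools: 660·4.18·(T − 78.4) = 2758.8(T − 78.4)
2847.4 T = 216290 − 7639.1 = 208651
T ≈ 73.28 °C — above 0 °C, consistent with complete melting.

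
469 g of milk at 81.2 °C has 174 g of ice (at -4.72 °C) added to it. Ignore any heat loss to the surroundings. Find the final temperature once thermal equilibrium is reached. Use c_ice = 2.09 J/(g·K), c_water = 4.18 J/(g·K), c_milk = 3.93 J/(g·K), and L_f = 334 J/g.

T_f ≈ 34.9 °C

Sum of m c ΔT and latent-heat terms is zero:
ice -4.72→0 °C: 174×2.09×4.72 = 1716.5
  fusion: m_ice L_f = 174×334 = 58116
  meltwater 0→T: 174×4.18×T = 727.32 T
  milk cools: 469×3.93×(T − 81.2) = 1843.2(T − 81.2)
2570.5 T = 149665 − 59832 = 89833
T ≈ 34.95 °C — above 0 °C, consistent with complete melting.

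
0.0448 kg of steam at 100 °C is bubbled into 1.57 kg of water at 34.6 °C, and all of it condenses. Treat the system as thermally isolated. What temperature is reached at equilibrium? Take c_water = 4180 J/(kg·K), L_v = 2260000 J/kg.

T_f ≈ 51.4 °C

Let T be the final temperature. ΣQ_i = 0:
steam→water at 100 °C releases m L_v = 0.0448·2260000 = 101248; condensate cools 100→T: 0.0448·4180·(T − 100) = 187.26(T − 100); water warms: 1.57·4180·(T − 34.6) = 6562.6(T − 34.6)
6749.9 T = 101248 + 18726 + 227066 = 347040
T ≈ 51.41 °C — below 100 °C, confirming all the steam condensed.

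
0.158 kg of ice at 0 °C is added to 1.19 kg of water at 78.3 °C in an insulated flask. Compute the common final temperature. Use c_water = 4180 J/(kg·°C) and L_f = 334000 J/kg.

Taking heat into each body as positive, Σ m c ΔT = 0:
melt ice: 0.158·334000 = 52772
  meltwater 0→T: 0.158·4180·T = 660.44 T
  water cools: 1.19·4180·(T − 78.3) = 4974.2(T − 78.3)
5634.6 T = 389480 − 52772 = 336708
T ≈ 59.76 °C (positive, so assuming full melt was valid).

T_f ≈ 59.8 °C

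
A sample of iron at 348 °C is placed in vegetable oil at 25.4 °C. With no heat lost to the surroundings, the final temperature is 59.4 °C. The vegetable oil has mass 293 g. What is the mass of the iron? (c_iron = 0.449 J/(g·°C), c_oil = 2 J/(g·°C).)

|Q_iron| = |Q_oil|:
m·0.449·(348 − 59.4) = 293·2·(59.4 − 25.4)
129.58 m = 19924  ⇒  m ≈ 153.8 g

m ≈ 154 g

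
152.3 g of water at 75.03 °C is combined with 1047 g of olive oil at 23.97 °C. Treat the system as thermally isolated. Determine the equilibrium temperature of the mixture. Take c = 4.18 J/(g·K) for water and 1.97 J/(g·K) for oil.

Heat gained plus heat lost sum to zero:
152.3·4.18·(T − 75.03) + 1047·1.97·(T − 23.97) = 0
(636.61 + 2062.6) T = 636.61·75.03 + 2062.6·23.97
T = 97205 / 2699.2 = 36 °C

T_f ≈ 36.0 °C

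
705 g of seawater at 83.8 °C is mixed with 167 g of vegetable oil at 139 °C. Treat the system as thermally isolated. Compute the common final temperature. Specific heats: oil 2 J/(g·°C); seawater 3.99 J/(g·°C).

Taking heat into each body as positive, Σ m c ΔT = 0:
167·2·(T − 139) + 705·3.99·(T − 83.8) = 0
334(T − 139) + 2813(T − 83.8) = 0
(334 + 2813) T = 334·139 + 2813·83.8
T = 282151/3147 ≈ 89.66 °C

T_f ≈ 89.7 °C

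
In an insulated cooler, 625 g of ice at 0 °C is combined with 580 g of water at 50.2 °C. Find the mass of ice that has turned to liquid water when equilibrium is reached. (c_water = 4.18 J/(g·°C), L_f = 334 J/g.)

m_melted ≈ 364 g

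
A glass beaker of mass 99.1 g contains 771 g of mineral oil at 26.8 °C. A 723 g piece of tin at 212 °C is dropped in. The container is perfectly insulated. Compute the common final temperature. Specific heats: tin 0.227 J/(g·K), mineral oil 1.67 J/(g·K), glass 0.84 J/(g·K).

T_f ≈ 46.6 °C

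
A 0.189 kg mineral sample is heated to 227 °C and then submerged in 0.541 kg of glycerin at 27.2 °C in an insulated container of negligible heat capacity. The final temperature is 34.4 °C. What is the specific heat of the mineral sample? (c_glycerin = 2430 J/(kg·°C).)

c ≈ 260 J/(kg·°C)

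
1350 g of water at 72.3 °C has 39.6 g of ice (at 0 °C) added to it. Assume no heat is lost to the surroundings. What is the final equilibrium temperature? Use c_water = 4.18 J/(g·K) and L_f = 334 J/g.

T_f ≈ 68.0 °C

Heat gained plus heat lost sum to zero:
fusion: m_ice L_f = 39.6×334 = 13226
  warm the meltwater: 165.53 T
  water cools: 1350×4.18×(T − 72.3) = 5643(T − 72.3)
5808.5 T = 407989 − 13226 = 394762
T ≈ 67.96 °C (positive, so assuming full melt was valid).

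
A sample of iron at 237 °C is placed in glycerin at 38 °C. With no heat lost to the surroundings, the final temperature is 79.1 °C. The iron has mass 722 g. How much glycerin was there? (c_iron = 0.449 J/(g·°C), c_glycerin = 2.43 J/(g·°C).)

m ≈ 513 g

Conservation of energy gives ΣQ = 0:
722×0.449×(79.1 − 237) + m×2.43×(79.1 − 38) = 0
99.87 m = 51188
m = 51188/99.87 ≈ 512.5 g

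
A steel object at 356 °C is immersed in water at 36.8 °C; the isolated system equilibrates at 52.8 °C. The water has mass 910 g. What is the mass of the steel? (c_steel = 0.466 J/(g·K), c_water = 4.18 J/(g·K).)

m ≈ 431 g

Conservation of energy gives ΣQ = 0:
m·0.466·(52.8 − 356) + 910·4.18·(52.8 − 36.8) = 0
-141.29 m = -60861
m = -60861/-141.29 ≈ 430.7 g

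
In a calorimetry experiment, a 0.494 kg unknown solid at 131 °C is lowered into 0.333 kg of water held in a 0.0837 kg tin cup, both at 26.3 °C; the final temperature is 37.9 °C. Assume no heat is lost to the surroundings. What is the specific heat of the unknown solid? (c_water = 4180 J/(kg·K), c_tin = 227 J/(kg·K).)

c ≈ 356 J/(kg·K)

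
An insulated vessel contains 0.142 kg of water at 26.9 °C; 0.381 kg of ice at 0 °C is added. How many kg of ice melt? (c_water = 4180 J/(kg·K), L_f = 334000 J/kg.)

m_melted ≈ 0.0478 kg

Cooling the water to 0 °C releases 0.142·4180·26.9 = 15967 J.
Fully melting the ice requires m_ice L_f = 0.381·334000 = 127254 J.
That's not enough to melt it all — equilibrium is at 0 °C with ice remaining.
m_melt = 15967 / L_f = 0.0478 kg.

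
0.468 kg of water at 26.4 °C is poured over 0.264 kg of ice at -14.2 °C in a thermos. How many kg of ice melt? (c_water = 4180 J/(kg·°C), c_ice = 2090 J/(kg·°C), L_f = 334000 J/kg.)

Water can give up m c ΔT = 0.468·4180·26.4 = 51645 J before reaching 0 °C.
Of that, 0.264·2090·14.2 = 7835 J goes to bring the ice to 0 °C, leaving 43810 J.
Fully melting the ice requires m_ice L_f = 0.264·334000 = 88176 J.
43810 J < 88176 J, so only part of the ice melts and the system sits at 0 °C.
m_melted·334000 = 43810  ⇒  m_melted ≈ 0.1312 kg.

m_melted ≈ 0.131 kg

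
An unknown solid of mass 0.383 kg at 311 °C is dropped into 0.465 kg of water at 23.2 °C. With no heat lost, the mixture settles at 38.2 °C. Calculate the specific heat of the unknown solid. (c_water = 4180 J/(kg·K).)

c ≈ 279 J/(kg·K)

m_s c (T_s − T_f) = m_water c_water (T_f − T_0):
0.383·c·(311 − 38.2) = 0.465·4180·(38.2 − 23.2)
104.48 c = 29156  ⇒  c ≈ 279 J/(kg·K)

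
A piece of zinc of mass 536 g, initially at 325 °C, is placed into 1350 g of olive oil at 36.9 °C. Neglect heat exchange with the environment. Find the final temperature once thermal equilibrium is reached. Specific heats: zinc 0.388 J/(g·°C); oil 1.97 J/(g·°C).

T_f ≈ 57.8 °C

Conservation of energy gives ΣQ = 0:
536*0.388*(T − 325) + 1350*1.97*(T − 36.9) = 0
207.97(T − 325) + 2659.5(T − 36.9) = 0
(207.97 + 2659.5) T = 207.97*325 + 2659.5*36.9
T = 165725 / 2867.5 = 57.8 °C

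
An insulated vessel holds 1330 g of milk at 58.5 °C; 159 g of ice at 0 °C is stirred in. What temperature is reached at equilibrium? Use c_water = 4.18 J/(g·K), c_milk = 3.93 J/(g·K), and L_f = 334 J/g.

T_f ≈ 42.9 °C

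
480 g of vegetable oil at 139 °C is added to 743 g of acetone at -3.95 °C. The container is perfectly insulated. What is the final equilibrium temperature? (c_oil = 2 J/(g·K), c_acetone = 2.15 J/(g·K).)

T_f ≈ 49.7 °C

Energy conservation, ΣQ = 0:
480×2×(T − 139) + 743×2.15×(T − (-3.95)) = 0
960(T − 139) + 1597.5(T − (-3.95)) = 0
(960 + 1597.5) T = 960×139 + 1597.5×(-3.95)
T ≈ 49.71 °C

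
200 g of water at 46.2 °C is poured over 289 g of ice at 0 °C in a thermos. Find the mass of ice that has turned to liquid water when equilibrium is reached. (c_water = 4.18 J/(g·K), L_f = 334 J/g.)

Water can give up m c ΔT = 200·4.18·46.2 = 38623 J before reaching 0 °C.
Fully melting the ice requires m_ice L_f = 289·334 = 96526 J.
Since 38623 < 96526 J, not all the ice melts; equilibrium is at 0 °C.
m_melt = 38623 / L_f = 115.6 g.

m_melted ≈ 116 g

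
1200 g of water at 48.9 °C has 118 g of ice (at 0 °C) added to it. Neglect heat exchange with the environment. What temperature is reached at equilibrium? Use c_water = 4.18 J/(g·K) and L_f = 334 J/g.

Energy balance with sensible and latent terms:
latent heat to melt: 118×334 = 39412
  warm the meltwater: 493.24 T
  water: 5016(T − 48.9)
5509.2 T = 245282 − 39412 = 205870
T ≈ 37.37 °C. Since T > 0 °C, the all-ice-melts assumption holds.

T_f ≈ 37.4 °C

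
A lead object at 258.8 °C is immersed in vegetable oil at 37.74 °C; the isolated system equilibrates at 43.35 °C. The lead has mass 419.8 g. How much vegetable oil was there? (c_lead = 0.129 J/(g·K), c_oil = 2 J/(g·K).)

Energy conservation, ΣQ = 0:
419.8×0.129×(43.35 − 258.8) + m×2×(43.35 − 37.74) = 0
11.22 m = 11668
m = 11668/11.22 ≈ 1040 g

m ≈ 1040 g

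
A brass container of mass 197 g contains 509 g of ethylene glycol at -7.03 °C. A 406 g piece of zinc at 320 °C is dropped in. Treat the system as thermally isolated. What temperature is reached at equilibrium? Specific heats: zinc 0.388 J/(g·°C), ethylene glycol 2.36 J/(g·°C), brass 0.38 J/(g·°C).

T_f ≈ 28.9 °C

Heat gained plus heat lost sum to zero:
406*0.388*(T − 320) + 509*2.36*(T − (-7.03)) + 197*0.38*(T − (-7.03)) = 0
1433.6 T = 41438
T = 41438 / 1433.6 = 28.9 °C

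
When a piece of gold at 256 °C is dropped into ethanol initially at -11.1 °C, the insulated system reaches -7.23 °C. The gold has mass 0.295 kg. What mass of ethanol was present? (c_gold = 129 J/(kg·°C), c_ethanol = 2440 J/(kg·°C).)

m ≈ 1.06 kg

Taking heat into each body as positive, Σ m c ΔT = 0:
0.295·129·(-7.23 − 256) + m·2440·(-7.23 − (-11.1)) = 0
9442.8 m = 10017
m = 10017/9442.8 ≈ 1.061 kg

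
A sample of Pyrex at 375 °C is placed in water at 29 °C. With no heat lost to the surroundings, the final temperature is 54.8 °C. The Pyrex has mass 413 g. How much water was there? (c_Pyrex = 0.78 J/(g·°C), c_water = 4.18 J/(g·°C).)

m ≈ 956 g

Setting the total heat transfer to zero:
413×0.78×(54.8 − 375) + m×4.18×(54.8 − 29) = 0
107.84 m = 103149
m = 103149/107.84 ≈ 956.5 g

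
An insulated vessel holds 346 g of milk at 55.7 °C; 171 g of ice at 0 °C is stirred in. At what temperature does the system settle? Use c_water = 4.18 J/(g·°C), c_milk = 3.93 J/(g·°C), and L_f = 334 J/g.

T_f ≈ 9.0 °C

Energy conservation, ΣQ = 0:
fusion: m_ice L_f = 171×334 = 57114; meltwater 0→T: 171×4.18×T = 714.78 T; milk: 1359.8(T − 55.7)
2074.6 T = 75740 − 57114 = 18626
T ≈ 8.98 °C — above 0 °C, consistent with complete melting.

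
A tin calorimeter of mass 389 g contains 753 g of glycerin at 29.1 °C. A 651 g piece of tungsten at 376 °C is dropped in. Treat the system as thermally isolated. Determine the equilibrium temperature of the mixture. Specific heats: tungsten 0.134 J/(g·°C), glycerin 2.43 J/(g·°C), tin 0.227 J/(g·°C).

T_f = Σ m_i c_i T_i / Σ m_i c_i:
T_f = (87.23·376 + 1829.8·29.1 + 88.3·29.1) / (87.23 + 1829.8 + 88.3)
    = 88616 / 2005.3 ≈ 44.19 °C

T_f ≈ 44.2 °C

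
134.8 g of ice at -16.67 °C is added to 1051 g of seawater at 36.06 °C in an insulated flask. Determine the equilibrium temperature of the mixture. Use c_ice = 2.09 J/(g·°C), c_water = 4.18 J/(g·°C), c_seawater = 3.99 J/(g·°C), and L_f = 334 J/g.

Conservation of energy gives ΣQ = 0:
warm ice to 0 °C: 134.8·2.09·(0 − (-16.67)) = 4696.5
  fusion: m_ice L_f = 134.8·334 = 45023
  meltwater 0→T: 134.8·4.18·T = 563.46 T
  seawater: 4193.5(T − 36.06)
4757 T = 151217 − 49720 = 101498
T ≈ 21.34 °C. Since T > 0 °C, the all-ice-melts assumption holds.

T_f ≈ 21.3 °C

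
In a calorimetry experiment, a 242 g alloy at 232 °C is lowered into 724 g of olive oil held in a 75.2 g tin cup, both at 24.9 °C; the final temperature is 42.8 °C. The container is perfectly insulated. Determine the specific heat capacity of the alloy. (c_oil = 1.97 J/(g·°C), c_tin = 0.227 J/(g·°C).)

c ≈ 0.564 J/(g·°C)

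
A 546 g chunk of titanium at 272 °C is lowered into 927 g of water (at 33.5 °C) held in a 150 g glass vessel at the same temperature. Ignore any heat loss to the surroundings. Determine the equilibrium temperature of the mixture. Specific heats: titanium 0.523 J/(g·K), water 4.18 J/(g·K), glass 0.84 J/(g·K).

Energy conservation, ΣQ = 0:
546*0.523*(T − 272) + 927*4.18*(T − 33.5) + 150*0.84*(T − 33.5) = 0
285.56(T − 272) + 3874.9(T − 33.5) + 126(T − 33.5) = 0
4286.4 T = 211701
T = 211701 / 4286.4 = 49.4 °C

T_f ≈ 49.4 °C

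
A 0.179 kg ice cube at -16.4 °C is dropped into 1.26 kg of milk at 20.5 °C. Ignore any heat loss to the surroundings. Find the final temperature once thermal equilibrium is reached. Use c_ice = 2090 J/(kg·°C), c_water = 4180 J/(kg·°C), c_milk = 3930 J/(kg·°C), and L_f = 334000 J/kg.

Heat gained plus heat lost sum to zero:
warm ice to 0 °C: 0.179×2090×(0 − (-16.4)) = 6135.4
  fusion: m_ice L_f = 0.179×334000 = 59786
  meltwater 0→T: 0.179×4180×T = 748.22 T
  milk: 4951.8(T − 20.5)
5700 T = 101512 − 65921 = 35590
T ≈ 6.24 °C. Since T > 0 °C, the all-ice-melts assumption holds.

T_f ≈ 6.2 °C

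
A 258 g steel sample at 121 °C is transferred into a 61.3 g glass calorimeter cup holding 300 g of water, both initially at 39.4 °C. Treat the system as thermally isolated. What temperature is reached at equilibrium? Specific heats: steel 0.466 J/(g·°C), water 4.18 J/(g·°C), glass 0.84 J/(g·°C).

Conservation of energy gives ΣQ = 0:
258*0.466*(T − 121) + 300*4.18*(T − 39.4) + 61.3*0.84*(T − 39.4) = 0
1425.7 T = 65984
T = 65984/1425.7 ≈ 46.28 °C

T_f ≈ 46.3 °C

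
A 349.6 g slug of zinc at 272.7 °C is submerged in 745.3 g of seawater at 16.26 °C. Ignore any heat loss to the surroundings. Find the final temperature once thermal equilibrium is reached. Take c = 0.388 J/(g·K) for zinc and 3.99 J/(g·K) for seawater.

Conservation of energy gives ΣQ = 0:
349.6×0.388×(T − 272.7) + 745.3×3.99×(T − 16.26) = 0
135.64(T − 272.7) + 2973.7(T − 16.26) = 0
(135.64 + 2973.7) T = 135.64×272.7 + 2973.7×16.26
T = 85343 / 3109.4 = 27.4 °C

T_f ≈ 27.4 °C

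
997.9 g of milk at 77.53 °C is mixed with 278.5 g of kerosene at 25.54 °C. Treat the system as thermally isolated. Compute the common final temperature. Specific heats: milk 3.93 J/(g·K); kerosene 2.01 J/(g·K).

With ΣQ=0 the equilibrium temperature is the m·c-weighted mean:
T_f = (3921.7*77.53 + 559.78*25.54) / (3921.7 + 559.78)
    = 318350 / 4481.5 ≈ 71.04 °C

T_f ≈ 71.0 °C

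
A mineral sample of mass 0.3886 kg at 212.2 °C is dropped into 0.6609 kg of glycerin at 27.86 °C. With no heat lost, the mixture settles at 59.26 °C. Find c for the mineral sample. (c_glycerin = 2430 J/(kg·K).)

c ≈ 848 J/(kg·K)

Energy conservation, ΣQ = 0:
0.3886×c×(59.26 − 212.2) + 0.6609×2430×(59.26 − 27.86) = 0
-59.43 c = -50428
c = -50428/-59.43 ≈ 848.5 J/(kg·K)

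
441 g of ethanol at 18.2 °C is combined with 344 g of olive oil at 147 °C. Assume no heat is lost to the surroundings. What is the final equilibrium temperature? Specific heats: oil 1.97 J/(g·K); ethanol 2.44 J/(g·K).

T_f ≈ 68.0 °C

Heat gained plus heat lost sum to zero:
344·1.97·(T − 147) + 441·2.44·(T − 18.2) = 0
1753.7 T = 119203
T = 119203 / 1753.7 = 68 °C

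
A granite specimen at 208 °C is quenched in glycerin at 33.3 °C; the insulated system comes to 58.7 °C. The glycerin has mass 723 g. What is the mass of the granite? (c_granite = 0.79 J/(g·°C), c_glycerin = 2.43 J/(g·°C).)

m ≈ 378 g

Let T be the final temperature. ΣQ_i = 0:
m·0.79·(58.7 − 208) + 723·2.43·(58.7 − 33.3) = 0
-117.95 m = -44625
m = -44625/-117.95 ≈ 378.3 g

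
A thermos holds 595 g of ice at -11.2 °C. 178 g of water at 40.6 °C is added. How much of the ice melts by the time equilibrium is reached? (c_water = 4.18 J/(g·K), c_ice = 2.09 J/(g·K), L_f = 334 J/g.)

m_melted ≈ 48.7 g

Heat available from the water dropping to 0 °C: 178·4.18·40.6 = 30208 J.
Of that, 595·2.09·11.2 = 13928 J goes to bring the ice to 0 °C, leaving 16280 J.
Melting all 595 g of ice would need 595·334 = 198730 J.
Since 16280 < 198730 J, not all the ice melts; equilibrium is at 0 °C.
m_melted·334 = 16280  ⇒  m_melted ≈ 48.74 g.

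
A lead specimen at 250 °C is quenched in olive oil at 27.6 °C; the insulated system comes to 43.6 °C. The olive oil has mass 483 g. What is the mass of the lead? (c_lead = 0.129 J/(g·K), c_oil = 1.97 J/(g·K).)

m ≈ 572 g

Net heat exchanged in the isolated system is zero:
m×0.129×(43.6 − 250) + 483×1.97×(43.6 − 27.6) = 0
-26.63 m = -15224
m = -15224/-26.63 ≈ 571.8 g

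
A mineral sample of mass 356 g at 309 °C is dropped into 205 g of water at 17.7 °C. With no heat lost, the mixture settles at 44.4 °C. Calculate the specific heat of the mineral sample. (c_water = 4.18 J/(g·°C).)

c ≈ 0.243 J/(g·°C)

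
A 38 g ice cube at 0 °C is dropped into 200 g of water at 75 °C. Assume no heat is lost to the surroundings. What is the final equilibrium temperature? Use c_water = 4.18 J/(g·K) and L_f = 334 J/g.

T_f ≈ 50.3 °C

Energy balance with sensible and latent terms:
melt ice: 38×334 = 12692; meltwater 0→T: 38×4.18×T = 158.84 T; water cools: 200×4.18×(T − 75) = 836(T − 75)
994.84 T = 62700 − 12692 = 50008
T ≈ 50.27 °C — above 0 °C, consistent with complete melting.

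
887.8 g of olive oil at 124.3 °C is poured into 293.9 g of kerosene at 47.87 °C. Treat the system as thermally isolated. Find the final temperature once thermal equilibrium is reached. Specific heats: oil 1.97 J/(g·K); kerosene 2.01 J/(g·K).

With ΣQ=0 the equilibrium temperature is the m·c-weighted mean:
T_f = (1749×124.3 + 590.74×47.87) / (1749 + 590.74)
    = 245675 / 2339.7 ≈ 105.00 °C

T_f ≈ 105.0 °C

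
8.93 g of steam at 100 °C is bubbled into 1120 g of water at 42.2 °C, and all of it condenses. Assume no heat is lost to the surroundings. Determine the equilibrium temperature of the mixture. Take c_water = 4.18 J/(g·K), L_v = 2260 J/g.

T_f ≈ 46.9 °C

Energy conservation, ΣQ = 0:
latent heat released on condensation: 8.93·2260 = 20182
  condensate cools 100→T: 8.93·4.18·(T − 100) = 37.33(T − 100)
  original water: 4681.6(T − 42.2)
4718.9 T = 20182 + 3732.7 + 197564 = 221478
T ≈ 46.93 °C (< 100 °C, so full condensation is consistent).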